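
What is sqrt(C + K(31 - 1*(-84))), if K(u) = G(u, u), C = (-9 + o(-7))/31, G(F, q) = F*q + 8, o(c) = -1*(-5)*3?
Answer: 3*sqrt(1413011)/31 ≈ 115.04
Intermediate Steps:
o(c) = 15 (o(c) = 5*3 = 15)
G(F, q) = 8 + F*q
C = 6/31 (C = (-9 + 15)/31 = 6*(1/31) = 6/31 ≈ 0.19355)
K(u) = 8 + u**2 (K(u) = 8 + u*u = 8 + u**2)
sqrt(C + K(31 - 1*(-84))) = sqrt(6/31 + (8 + (31 - 1*(-84))**2)) = sqrt(6/31 + (8 + (31 + 84)**2)) = sqrt(6/31 + (8 + 115**2)) = sqrt(6/31 + (8 + 13225)) = sqrt(6/31 + 13233) = sqrt(410229/31) = 3*sqrt(1413011)/31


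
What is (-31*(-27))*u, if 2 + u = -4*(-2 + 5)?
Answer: -11718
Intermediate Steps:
u = -14 (u = -2 - 4*(-2 + 5) = -2 - 4*3 = -2 - 12 = -14)
(-31*(-27))*u = -31*(-27)*(-14) = 837*(-14) = -11718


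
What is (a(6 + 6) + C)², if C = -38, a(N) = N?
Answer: 676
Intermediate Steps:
(a(6 + 6) + C)² = ((6 + 6) - 38)² = (12 - 38)² = (-26)² = 676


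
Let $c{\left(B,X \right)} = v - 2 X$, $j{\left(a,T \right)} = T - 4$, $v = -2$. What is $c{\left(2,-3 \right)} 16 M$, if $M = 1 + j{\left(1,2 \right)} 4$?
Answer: $-448$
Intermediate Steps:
$j{\left(a,T \right)} = -4 + T$
$c{\left(B,X \right)} = -2 - 2 X$
$M = -7$ ($M = 1 + \left(-4 + 2\right) 4 = 1 - 8 = -7$)
$c{\left(2,-3 \right)} 16 M = \left(-2 - -6\right) 16 \left(-7\right) = \left(-2 + 6\right) 16 \left(-7\right) = 4 \cdot 16 \left(-7\right) = 64 \left(-7\right) = -448$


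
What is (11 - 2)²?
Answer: 81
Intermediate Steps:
(11 - 2)² = 9² = 81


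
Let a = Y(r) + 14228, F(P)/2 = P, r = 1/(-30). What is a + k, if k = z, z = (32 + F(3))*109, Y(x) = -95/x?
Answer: 21220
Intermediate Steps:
r = -1/30 ≈ -0.033333
F(P) = 2*P
z = 4142 (z = (32 + 2*3)*109 = (32 + 6)*109 = 38*109 = 4142)
k = 4142
a = 17078 (a = -95/(-1/30) + 14228 = -95*(-30) + 14228 = 2850 + 14228 = 17078)
a + k = 17078 + 4142 = 21220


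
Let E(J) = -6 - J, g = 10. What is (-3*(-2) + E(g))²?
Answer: 100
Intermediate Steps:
(-3*(-2) + E(g))² = (-3*(-2) + (-6 - 1*10))² = (6 + (-6 - 10))² = (6 - 16)² = (-10)² = 100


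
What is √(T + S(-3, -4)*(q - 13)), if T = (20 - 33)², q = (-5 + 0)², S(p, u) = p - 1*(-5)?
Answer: √193 ≈ 13.892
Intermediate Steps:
S(p, u) = 5 + p (S(p, u) = p + 5 = 5 + p)
q = 25 (q = (-5)² = 25)
T = 169 (T = (-13)² = 169)
√(T + S(-3, -4)*(q - 13)) = √(169 + (5 - 3)*(25 - 13)) = √(169 + 2*12) = √(169 + 24) = √193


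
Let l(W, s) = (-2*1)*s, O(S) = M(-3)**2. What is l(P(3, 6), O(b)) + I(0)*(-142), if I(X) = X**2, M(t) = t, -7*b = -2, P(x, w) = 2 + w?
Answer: -18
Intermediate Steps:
b = 2/7 (b = -1/7*(-2) = 2/7 ≈ 0.28571)
O(S) = 9 (O(S) = (-3)**2 = 9)
l(W, s) = -2*s
l(P(3, 6), O(b)) + I(0)*(-142) = -2*9 + 0**2*(-142) = -18 + 0*(-142) = -18 + 0 = -18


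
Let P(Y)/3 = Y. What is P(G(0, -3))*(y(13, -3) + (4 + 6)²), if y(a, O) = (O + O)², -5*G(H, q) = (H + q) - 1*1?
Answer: 1632/5 ≈ 326.40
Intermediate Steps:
G(H, q) = ⅕ - H/5 - q/5 (G(H, q) = -((H + q) - 1*1)/5 = -((H + q) - 1)/5 = -(-1 + H + q)/5 = ⅕ - H/5 - q/5)
P(Y) = 3*Y
y(a, O) = 4*O² (y(a, O) = (2*O)² = 4*O²)
P(G(0, -3))*(y(13, -3) + (4 + 6)²) = (3*(⅕ - ⅕*0 - ⅕*(-3)))*(4*(-3)² + (4 + 6)²) = (3*(⅕ + 0 + ⅗))*(4*9 + 10²) = (3*(⅘))*(36 + 100) = (12/5)*136 = 1632/5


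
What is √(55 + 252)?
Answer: √307 ≈ 17.521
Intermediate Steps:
√(55 + 252) = √307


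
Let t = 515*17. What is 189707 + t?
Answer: 198462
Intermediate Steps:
t = 8755
189707 + t = 189707 + 8755 = 198462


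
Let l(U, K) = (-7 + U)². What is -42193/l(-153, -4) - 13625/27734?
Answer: -759490331/354995200 ≈ -2.1394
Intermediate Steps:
-42193/l(-153, -4) - 13625/27734 = -42193/(-7 - 153)² - 13625/27734 = -42193/((-160)²) - 13625*1/27734 = -42193/25600 - 13625/27734 = -759490331/354995200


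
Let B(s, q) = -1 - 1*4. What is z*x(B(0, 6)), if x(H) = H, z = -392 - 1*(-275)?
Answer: 585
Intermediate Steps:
B(s, q) = -5 (B(s, q) = -1 - 4 = -5)
z = -117 (z = -392 + 275 = -117)
z*x(B(0, 6)) = -117*(-5) = 585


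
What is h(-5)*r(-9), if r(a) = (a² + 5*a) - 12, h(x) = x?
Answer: -120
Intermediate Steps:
r(a) = -12 + a² + 5*a
h(-5)*r(-9) = -5*(-12 + (-9)² + 5*(-9)) = -5*(-12 + 81 - 45) = -5*24 = -120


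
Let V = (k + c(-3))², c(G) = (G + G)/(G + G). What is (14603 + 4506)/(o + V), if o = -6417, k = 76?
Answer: -19109/488 ≈ -39.158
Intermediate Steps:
c(G) = 1 (c(G) = (2*G)/((2*G)) = (2*G)*(1/(2*G)) = 1)
V = 5929 (V = (76 + 1)² = 77² = 5929)
(14603 + 4506)/(o + V) = (14603 + 4506)/(-6417 + 5929) = 19109/(-488) = 19109*(-1/488) = -19109/488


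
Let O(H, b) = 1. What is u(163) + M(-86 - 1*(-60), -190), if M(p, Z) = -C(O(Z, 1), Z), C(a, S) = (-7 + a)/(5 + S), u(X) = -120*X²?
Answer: -589831806/185 ≈ -3.1883e+6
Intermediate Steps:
C(a, S) = (-7 + a)/(5 + S)
M(p, Z) = 6/(5 + Z) (M(p, Z) = -(-7 + 1)/(5 + Z) = -(-6)/(5 + Z) = 6/(5 + Z))
u(163) + M(-86 - 1*(-60), -190) = -120*163² + 6/(5 - 190) = -120*26569 + 6/(-185) = -3188280 + 6*(-1/185) = -3188280 - 6/185 = -589831806/185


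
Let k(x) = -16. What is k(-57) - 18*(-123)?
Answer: 2198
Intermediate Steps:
k(-57) - 18*(-123) = -16 - 18*(-123) = -16 + 2214 = 2198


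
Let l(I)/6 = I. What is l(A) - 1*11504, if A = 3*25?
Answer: -11054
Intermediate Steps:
A = 75
l(I) = 6*I
l(A) - 1*11504 = 6*75 - 1*11504 = 450 - 11504 = -11054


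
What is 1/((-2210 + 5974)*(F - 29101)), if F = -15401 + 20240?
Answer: -1/91322168 ≈ -1.0950e-8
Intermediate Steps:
F = 4839
1/((-2210 + 5974)*(F - 29101)) = 1/((-2210 + 5974)*(4839 - 29101)) = 1/(3764*(-24262)) = 1/(-91322168) = -1/91322168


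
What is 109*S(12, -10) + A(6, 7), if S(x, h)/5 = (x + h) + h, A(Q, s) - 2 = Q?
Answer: -4352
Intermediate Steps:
A(Q, s) = 2 + Q
S(x, h) = 5*x + 10*h (S(x, h) = 5*((x + h) + h) = 5*((h + x) + h) = 5*(x + 2*h) = 5*x + 10*h)
109*S(12, -10) + A(6, 7) = 109*(5*12 + 10*(-10)) + (2 + 6) = 109*(60 - 100) + 8 = 109*(-40) + 8 = -4360 + 8 = -4352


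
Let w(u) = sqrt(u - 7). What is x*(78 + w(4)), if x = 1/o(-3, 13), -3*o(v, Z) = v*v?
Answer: -26 - I*sqrt(3)/3 ≈ -26.0 - 0.57735*I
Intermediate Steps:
w(u) = sqrt(-7 + u)
o(v, Z) = -v**2/3 (o(v, Z) = -v*v/3 = -v**2/3)
x = -1/3 (x = 1/(-1/3*(-3)**2) = 1/(-1/3*9) = 1/(-3) = -1/3 ≈ -0.33333)
x*(78 + w(4)) = -(78 + sqrt(-7 + 4))/3 = -(78 + sqrt(-3))/3 = -(78 + I*sqrt(3))/3 = -26 - I*sqrt(3)/3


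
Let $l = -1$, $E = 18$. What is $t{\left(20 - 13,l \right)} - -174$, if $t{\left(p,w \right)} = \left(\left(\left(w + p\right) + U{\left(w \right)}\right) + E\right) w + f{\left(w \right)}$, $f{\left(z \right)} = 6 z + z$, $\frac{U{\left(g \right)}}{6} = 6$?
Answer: $107$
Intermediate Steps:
$U{\left(g \right)} = 36$ ($U{\left(g \right)} = 6 \cdot 6 = 36$)
$f{\left(z \right)} = 7 z$
$t{\left(p,w \right)} = 7 w + w \left(54 + p + w\right)$ ($t{\left(p,w \right)} = \left(\left(\left(w + p\right) + 36\right) + 18\right) w + 7 w = \left(\left(\left(p + w\right) + 36\right) + 18\right) w + 7 w = \left(\left(36 + p + w\right) + 18\right) w + 7 w = \left(54 + p + w\right) w + 7 w = w \left(54 + p + w\right) + 7 w = 7 w + w \left(54 + p + w\right)$)
$t{\left(20 - 13,l \right)} - -174 = - (61 + \left(20 - 13\right) - 1) - -174 = - (61 + \left(20 - 13\right) - 1) + 174 = - (61 + 7 - 1) + 174 = \left(-1\right) 67 + 174 = -67 + 174 = 107$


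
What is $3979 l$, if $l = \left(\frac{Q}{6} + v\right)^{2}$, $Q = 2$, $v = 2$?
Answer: $\frac{194971}{9} \approx 21663.0$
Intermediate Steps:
$l = \frac{49}{9}$ ($l = \left(\frac{2}{6} + 2\right)^{2} = \left(2 \cdot \frac{1}{6} + 2\right)^{2} = \left(\frac{1}{3} + 2\right)^{2} = \left(\frac{7}{3}\right)^{2} = \frac{49}{9} \approx 5.4444$)
$3979 l = 3979 \cdot \frac{49}{9} = \frac{194971}{9}$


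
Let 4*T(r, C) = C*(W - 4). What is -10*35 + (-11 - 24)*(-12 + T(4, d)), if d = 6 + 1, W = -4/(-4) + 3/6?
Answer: 1785/8 ≈ 223.13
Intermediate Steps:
W = 3/2 (W = -4*(-¼) + 3*(⅙) = 1 + ½ = 3/2 ≈ 1.5000)
d = 7
T(r, C) = -5*C/8 (T(r, C) = (C*(3/2 - 4))/4 = (C*(-5/2))/4 = (-5*C/2)/4 = -5*C/8)
-10*35 + (-11 - 24)*(-12 + T(4, d)) = -10*35 + (-11 - 24)*(-12 - 5/8*7) = -350 - 35*(-12 - 35/8) = -350 - 35*(-131/8) = -350 + 4585/8 = 1785/8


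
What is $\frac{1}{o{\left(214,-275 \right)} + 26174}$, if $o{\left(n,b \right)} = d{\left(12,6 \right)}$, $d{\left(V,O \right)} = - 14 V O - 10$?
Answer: $\frac{1}{25156} \approx 3.9752 \cdot 10^{-5}$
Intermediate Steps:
$d{\left(V,O \right)} = -10 - 14 O V$ ($d{\left(V,O \right)} = - 14 O V - 10 = -10 - 14 O V$)
$o{\left(n,b \right)} = -1018$ ($o{\left(n,b \right)} = -10 - 84 \cdot 12 = -10 - 1008 = -1018$)
$\frac{1}{o{\left(214,-275 \right)} + 26174} = \frac{1}{-1018 + 26174} = \frac{1}{25156}$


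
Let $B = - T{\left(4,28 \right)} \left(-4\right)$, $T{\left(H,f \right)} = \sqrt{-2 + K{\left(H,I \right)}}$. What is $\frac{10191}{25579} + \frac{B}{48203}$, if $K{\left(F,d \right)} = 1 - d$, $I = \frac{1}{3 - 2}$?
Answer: $\frac{10191}{25579} + \frac{4 i \sqrt{2}}{48203} \approx 0.39841 + 0.00011735 i$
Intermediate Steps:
$I = 1$ ($I = 1^{-1} = 1$)
$T{\left(H,f \right)} = i \sqrt{2}$ ($T{\left(H,f \right)} = \sqrt{-2 + \left(1 - 1\right)} = \sqrt{-2 + 0} = \sqrt{-2} = i \sqrt{2}$)
$B = 4 i \sqrt{2}$ ($B = - i \sqrt{2} \left(-4\right) = 4 i \sqrt{2} \approx 5.6569 i$)
$\frac{10191}{25579} + \frac{B}{48203} = \frac{10191}{25579} + \frac{4 i \sqrt{2}}{48203}$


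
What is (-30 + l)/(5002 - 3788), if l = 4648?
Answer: 2309/607 ≈ 3.8040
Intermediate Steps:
(-30 + l)/(5002 - 3788) = (-30 + 4648)/(5002 - 3788) = 4618/1214 = 4618*(1/1214) = 2309/607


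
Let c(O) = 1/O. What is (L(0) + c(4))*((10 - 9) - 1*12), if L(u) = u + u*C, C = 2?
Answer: -11/4 ≈ -2.7500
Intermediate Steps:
L(u) = 3*u (L(u) = u + u*2 = u + 2*u = 3*u)
(L(0) + c(4))*((10 - 9) - 1*12) = (3*0 + 1/4)*((10 - 9) - 1*12) = (0 + ¼)*(1 - 12) = (¼)*(-11) = -11/4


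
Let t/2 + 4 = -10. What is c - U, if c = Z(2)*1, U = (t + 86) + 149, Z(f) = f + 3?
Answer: -202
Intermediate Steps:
t = -28 (t = -8 + 2*(-10) = -8 - 20 = -28)
Z(f) = 3 + f
U = 207 (U = (-28 + 86) + 149 = 58 + 149 = 207)
c = 5 (c = (3 + 2)*1 = 5*1 = 5)
c - U = 5 - 1*207 = 5 - 207 = -202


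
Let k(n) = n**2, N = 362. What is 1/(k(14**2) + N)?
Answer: 1/38778 ≈ 2.5788e-5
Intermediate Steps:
1/(k(14**2) + N) = 1/((14**2)**2 + 362) = 1/(196**2 + 362) = 1/(38416 + 362) = 1/38778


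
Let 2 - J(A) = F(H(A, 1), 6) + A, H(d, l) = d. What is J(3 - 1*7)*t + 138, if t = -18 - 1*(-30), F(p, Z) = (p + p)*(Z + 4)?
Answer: 1170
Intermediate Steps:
F(p, Z) = 2*p*(4 + Z) (F(p, Z) = (2*p)*(4 + Z) = 2*p*(4 + Z))
J(A) = 2 - 21*A (J(A) = 2 - (2*A*(4 + 6) + A) = 2 - (2*A*10 + A) = 2 - (20*A + A) = 2 - 21*A)
t = 12 (t = -18 + 30 = 12)
J(3 - 1*7)*t + 138 = (2 - 21*(3 - 1*7))*12 + 138 = (2 - 21*(3 - 7))*12 + 138 = (2 - 21*(-4))*12 + 138 = (2 + 84)*12 + 138 = 86*12 + 138 = 1032 + 138 = 1170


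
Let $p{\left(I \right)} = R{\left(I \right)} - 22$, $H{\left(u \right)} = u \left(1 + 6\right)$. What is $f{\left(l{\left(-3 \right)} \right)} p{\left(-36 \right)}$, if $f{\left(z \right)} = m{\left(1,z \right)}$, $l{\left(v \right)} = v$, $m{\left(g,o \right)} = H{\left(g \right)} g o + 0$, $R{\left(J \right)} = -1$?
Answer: $483$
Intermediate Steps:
$H{\left(u \right)} = 7 u$ ($H{\left(u \right)} = u 7 = 7 u$)
$m{\left(g,o \right)} = 7 o g^{2}$ ($m{\left(g,o \right)} = 7 g g o + 0 = 7 g^{2} o + 0 = 7 o g^{2} + 0 = 7 o g^{2}$)
$p{\left(I \right)} = -23$ ($p{\left(I \right)} = -1 - 22 = -23$)
$f{\left(z \right)} = 7 z$ ($f{\left(z \right)} = 7 z 1^{2} = 7 z 1 = 7 z$)
$f{\left(l{\left(-3 \right)} \right)} p{\left(-36 \right)} = 7 \left(-3\right) \left(-23\right) = \left(-21\right) \left(-23\right) = 483$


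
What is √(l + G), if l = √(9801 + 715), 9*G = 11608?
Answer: √(11608 + 18*√2629)/3 ≈ 37.314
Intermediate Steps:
G = 11608/9 (G = (⅑)*11608 = 11608/9 ≈ 1289.8)
l = 2*√2629 (l = √10516 = 2*√2629 ≈ 102.55)
√(l + G) = √(2*√2629 + 11608/9) = √(11608/9 + 2*√2629)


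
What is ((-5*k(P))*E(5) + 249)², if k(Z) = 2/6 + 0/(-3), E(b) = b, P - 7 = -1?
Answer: 521284/9 ≈ 57920.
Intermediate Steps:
P = 6 (P = 7 - 1 = 6)
k(Z) = ⅓ (k(Z) = 2*(⅙) + 0*(-⅓) = ⅓ + 0 = ⅓)
((-5*k(P))*E(5) + 249)² = (-5*⅓*5 + 249)² = (-5/3*5 + 249)² = (-25/3 + 249)² = (722/3)² = 521284/9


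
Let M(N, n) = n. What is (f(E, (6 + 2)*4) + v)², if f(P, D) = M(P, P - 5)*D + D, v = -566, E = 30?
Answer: 70756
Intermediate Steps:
f(P, D) = D + D*(-5 + P) (f(P, D) = (P - 5)*D + D = (-5 + P)*D + D = D*(-5 + P) + D = D + D*(-5 + P))
(f(E, (6 + 2)*4) + v)² = (((6 + 2)*4)*(-4 + 30) - 566)² = ((8*4)*26 - 566)² = (32*26 - 566)² = (832 - 566)² = 266² = 70756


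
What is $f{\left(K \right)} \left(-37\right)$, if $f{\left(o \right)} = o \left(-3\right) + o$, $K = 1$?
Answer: $74$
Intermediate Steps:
$f{\left(o \right)} = - 2 o$ ($f{\left(o \right)} = - 3 o + o = - 2 o$)
$f{\left(K \right)} \left(-37\right) = \left(-2\right) 1 \left(-37\right) = \left(-2\right) \left(-37\right) = 74$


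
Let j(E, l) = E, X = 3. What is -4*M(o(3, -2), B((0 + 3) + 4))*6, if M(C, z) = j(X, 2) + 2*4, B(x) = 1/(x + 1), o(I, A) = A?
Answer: -264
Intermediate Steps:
B(x) = 1/(1 + x)
M(C, z) = 11 (M(C, z) = 3 + 2*4 = 3 + 8 = 11)
-4*M(o(3, -2), B((0 + 3) + 4))*6 = -4*11*6 = -44*6 = -264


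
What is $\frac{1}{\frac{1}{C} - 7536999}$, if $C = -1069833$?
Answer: $- \frac{1069833}{8063330251168} \approx -1.3268 \cdot 10^{-7}$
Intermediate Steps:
$\frac{1}{\frac{1}{C} - 7536999} = \frac{1}{\frac{1}{-1069833} - 7536999} = \frac{1}{- \frac{1}{1069833} - 7536999} = \frac{1}{- \frac{8063330251168}{1069833}} = - \frac{1069833}{8063330251168}$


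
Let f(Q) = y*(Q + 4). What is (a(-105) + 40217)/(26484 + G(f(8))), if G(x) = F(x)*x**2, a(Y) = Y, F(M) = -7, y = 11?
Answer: -92/219 ≈ -0.42009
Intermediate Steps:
f(Q) = 44 + 11*Q (f(Q) = 11*(Q + 4) = 11*(4 + Q) = 44 + 11*Q)
G(x) = -7*x**2
(a(-105) + 40217)/(26484 + G(f(8))) = (-105 + 40217)/(26484 - 7*(44 + 11*8)**2) = 40112/(26484 - 7*(44 + 88)**2) = 40112/(26484 - 7*132**2) = 40112/(26484 - 7*17424) = 40112/(26484 - 121968) = 40112/(-95484) = 40112*(-1/95484) = -92/219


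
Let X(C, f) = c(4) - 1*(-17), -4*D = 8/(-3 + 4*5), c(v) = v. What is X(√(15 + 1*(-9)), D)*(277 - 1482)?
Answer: -25305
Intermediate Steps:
D = -2/17 (D = -2/(-3 + 4*5) = -2/(-3 + 20) = -2/17 ≈ -0.11765)
X(C, f) = 21 (X(C, f) = 4 - 1*(-17) = 4 + 17 = 21)
X(√(15 + 1*(-9)), D)*(277 - 1482) = 21*(277 - 1482) = 21*(-1205) = -25305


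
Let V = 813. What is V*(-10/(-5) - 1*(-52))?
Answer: 43902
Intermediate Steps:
V*(-10/(-5) - 1*(-52)) = 813*(-10/(-5) - 1*(-52)) = 813*(-10*(-1/5) + 52) = 813*(2 + 52) = 813*54 = 43902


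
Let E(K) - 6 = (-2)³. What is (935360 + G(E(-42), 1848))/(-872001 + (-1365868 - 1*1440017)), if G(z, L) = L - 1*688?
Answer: -468260/1838943 ≈ -0.25464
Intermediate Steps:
E(K) = -2 (E(K) = 6 + (-2)³ = 6 - 8 = -2)
G(z, L) = -688 + L (G(z, L) = L - 688 = -688 + L)
(935360 + G(E(-42), 1848))/(-872001 + (-1365868 - 1*1440017)) = (935360 + (-688 + 1848))/(-872001 + (-1365868 - 1*1440017)) = (935360 + 1160)/(-872001 + (-1365868 - 1440017)) = 936520/(-872001 - 2805885) = 936520/(-3677886) = 936520*(-1/3677886) = -468260/1838943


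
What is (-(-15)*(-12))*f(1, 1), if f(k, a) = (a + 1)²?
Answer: -720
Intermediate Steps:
f(k, a) = (1 + a)²
(-(-15)*(-12))*f(1, 1) = (-(-15)*(-12))*(1 + 1)² = -15*12*2² = -180*4 = -720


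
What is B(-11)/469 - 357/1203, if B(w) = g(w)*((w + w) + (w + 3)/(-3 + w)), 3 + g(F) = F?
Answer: 64489/188069 ≈ 0.34290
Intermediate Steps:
g(F) = -3 + F
B(w) = (-3 + w)*(2*w + (3 + w)/(-3 + w)) (B(w) = (-3 + w)*((w + w) + (w + 3)/(-3 + w)) = (-3 + w)*(2*w + (3 + w)/(-3 + w)))
B(-11)/469 - 357/1203 = (3 - 5*(-11) + 2*(-11)²)/469 - 357/1203 = (3 + 55 + 2*121)*(1/469) - 357*1/1203 = (3 + 55 + 242)*(1/469) - 119/401 = 300*(1/469) - 119/401 = 300/469 - 119/401 = 64489/188069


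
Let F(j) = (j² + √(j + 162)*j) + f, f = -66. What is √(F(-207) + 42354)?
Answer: √(85137 - 621*I*√5) ≈ 291.79 - 2.379*I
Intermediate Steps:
F(j) = -66 + j² + j*√(162 + j) (F(j) = (j² + √(j + 162)*j) - 66 = (j² + √(162 + j)*j) - 66 = (j² + j*√(162 + j)) - 66 = -66 + j² + j*√(162 + j))
√(F(-207) + 42354) = √((-66 + (-207)² - 207*√(162 - 207)) + 42354) = √((-66 + 42849 - 621*I*√5) + 42354) = √((42783 - 621*I*√5) + 42354) = √(85137 - 621*I*√5)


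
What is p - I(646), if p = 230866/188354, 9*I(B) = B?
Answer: -59799445/847593 ≈ -70.552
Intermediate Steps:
I(B) = B/9
p = 115433/94177 (p = 230866*(1/188354) = 115433/94177 ≈ 1.2257)
p - I(646) = 115433/94177 - 646/9 = -59799445/847593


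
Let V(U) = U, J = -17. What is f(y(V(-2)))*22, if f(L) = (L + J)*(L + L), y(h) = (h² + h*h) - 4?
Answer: -2288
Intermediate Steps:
y(h) = -4 + 2*h² (y(h) = (h² + h²) - 4 = 2*h² - 4 = -4 + 2*h²)
f(L) = 2*L*(-17 + L) (f(L) = (L - 17)*(L + L) = (-17 + L)*(2*L) = 2*L*(-17 + L))
f(y(V(-2)))*22 = (2*(-4 + 2*(-2)²)*(-17 + (-4 + 2*(-2)²)))*22 = (2*(-4 + 2*4)*(-17 + (-4 + 2*4)))*22 = (2*(-4 + 8)*(-17 + (-4 + 8)))*22 = (2*4*(-17 + 4))*22 = (2*4*(-13))*22 = -104*22 = -2288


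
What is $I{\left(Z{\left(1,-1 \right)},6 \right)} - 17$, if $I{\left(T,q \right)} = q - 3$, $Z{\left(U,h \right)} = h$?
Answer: $-14$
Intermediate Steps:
$I{\left(T,q \right)} = -3 + q$
$I{\left(Z{\left(1,-1 \right)},6 \right)} - 17 = \left(-3 + 6\right) - 17 = 3 - 17 = -14$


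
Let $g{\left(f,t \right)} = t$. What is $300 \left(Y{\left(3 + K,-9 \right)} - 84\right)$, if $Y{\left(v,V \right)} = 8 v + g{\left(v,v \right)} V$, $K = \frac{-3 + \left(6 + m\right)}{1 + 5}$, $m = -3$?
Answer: $-26100$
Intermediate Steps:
$K = 0$ ($K = \frac{-3 + \left(6 - 3\right)}{1 + 5} = \frac{-3 + 3}{6} = 0 \cdot \frac{1}{6} = 0$)
$Y{\left(v,V \right)} = 8 v + V v$ ($Y{\left(v,V \right)} = 8 v + v V = 8 v + V v$)
$300 \left(Y{\left(3 + K,-9 \right)} - 84\right) = 300 \left(\left(3 + 0\right) \left(8 - 9\right) - 84\right) = 300 \left(3 \left(-1\right) - 84\right) = 300 \left(-3 - 84\right) = 300 \left(-87\right) = -26100$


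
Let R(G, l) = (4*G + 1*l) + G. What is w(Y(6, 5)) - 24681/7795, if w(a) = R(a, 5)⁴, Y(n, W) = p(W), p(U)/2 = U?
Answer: 71329097194/7795 ≈ 9.1506e+6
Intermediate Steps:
p(U) = 2*U
R(G, l) = l + 5*G (R(G, l) = (4*G + l) + G = (l + 4*G) + G = l + 5*G)
Y(n, W) = 2*W
w(a) = (5 + 5*a)⁴
w(Y(6, 5)) - 24681/7795 = 625*(1 + 2*5)⁴ - 24681/7795 = 625*(1 + 10)⁴ - 24681*1/7795 = 625*11⁴ - 24681/7795 = 625*14641 - 24681/7795 = 9150625 - 24681/7795 = 71329097194/7795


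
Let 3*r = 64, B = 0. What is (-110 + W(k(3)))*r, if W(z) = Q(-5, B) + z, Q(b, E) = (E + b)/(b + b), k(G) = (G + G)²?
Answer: -1568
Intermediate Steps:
k(G) = 4*G² (k(G) = (2*G)² = 4*G²)
r = 64/3 (r = (⅓)*64 = 64/3 ≈ 21.333)
Q(b, E) = (E + b)/(2*b) (Q(b, E) = (E + b)/((2*b)) = (E + b)*(1/(2*b)) = (E + b)/(2*b))
W(z) = ½ + z (W(z) = (½)*(0 - 5)/(-5) + z = (½)*(-⅕)*(-5) + z = ½ + z)
(-110 + W(k(3)))*r = (-110 + (½ + 4*3²))*(64/3) = (-110 + (½ + 4*9))*(64/3) = (-110 + (½ + 36))*(64/3) = (-110 + 73/2)*(64/3) = -147/2*64/3 = -1568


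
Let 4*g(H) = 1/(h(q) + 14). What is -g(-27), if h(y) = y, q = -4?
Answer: -1/40 ≈ -0.025000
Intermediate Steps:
g(H) = 1/40 (g(H) = 1/(4*(-4 + 14)) = (¼)/10 = (¼)*(⅒) = 1/40)
-g(-27) = -1*1/40 = -1/40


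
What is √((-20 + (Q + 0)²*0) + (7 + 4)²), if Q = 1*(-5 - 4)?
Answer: √101 ≈ 10.050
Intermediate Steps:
Q = -9 (Q = 1*(-9) = -9)
√((-20 + (Q + 0)²*0) + (7 + 4)²) = √((-20 + (-9 + 0)²*0) + (7 + 4)²) = √((-20 + (-9)²*0) + 11²) = √((-20 + 81*0) + 121) = √((-20 + 0) + 121) = √(-20 + 121) = √101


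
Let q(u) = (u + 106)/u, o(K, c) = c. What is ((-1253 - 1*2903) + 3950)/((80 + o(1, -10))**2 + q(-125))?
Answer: -25750/612519 ≈ -0.042040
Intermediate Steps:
q(u) = (106 + u)/u
((-1253 - 1*2903) + 3950)/((80 + o(1, -10))**2 + q(-125)) = ((-1253 - 1*2903) + 3950)/((80 - 10)**2 + (106 - 125)/(-125)) = ((-1253 - 2903) + 3950)/(70**2 - 1/125*(-19)) = (-4156 + 3950)/(4900 + 19/125) = -206/612519/125 = -206*125/612519 = -25750/612519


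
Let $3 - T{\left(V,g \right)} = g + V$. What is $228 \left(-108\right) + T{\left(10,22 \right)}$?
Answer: $-24653$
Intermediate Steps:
$T{\left(V,g \right)} = 3 - V - g$ ($T{\left(V,g \right)} = 3 - \left(g + V\right) = 3 - \left(V + g\right) = 3 - V - g$)
$228 \left(-108\right) + T{\left(10,22 \right)} = 228 \left(-108\right) - 29 = -24624 - 29 = -24653$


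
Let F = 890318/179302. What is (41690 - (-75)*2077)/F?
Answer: 17702934715/445159 ≈ 39768.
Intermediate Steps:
F = 445159/89651 (F = 890318*(1/179302) = 445159/89651 ≈ 4.9655)
(41690 - (-75)*2077)/F = (41690 - (-75)*2077)/(445159/89651) = (41690 - 1*(-155775))*(89651/445159) = (41690 + 155775)*(89651/445159) = 197465*(89651/445159) = 17702934715/445159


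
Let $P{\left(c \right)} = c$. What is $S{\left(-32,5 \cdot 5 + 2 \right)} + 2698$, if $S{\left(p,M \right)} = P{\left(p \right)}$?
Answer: $2666$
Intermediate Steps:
$S{\left(p,M \right)} = p$
$S{\left(-32,5 \cdot 5 + 2 \right)} + 2698 = -32 + 2698 = 2666$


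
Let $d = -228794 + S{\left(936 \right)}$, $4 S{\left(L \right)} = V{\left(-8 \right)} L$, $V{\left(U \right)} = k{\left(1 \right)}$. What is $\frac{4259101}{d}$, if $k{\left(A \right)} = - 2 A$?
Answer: $- \frac{387191}{20842} \approx -18.577$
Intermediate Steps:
$V{\left(U \right)} = -2$ ($V{\left(U \right)} = \left(-2\right) 1 = -2$)
$S{\left(L \right)} = - \frac{L}{2}$ ($S{\left(L \right)} = \frac{\left(-2\right) L}{4} = - \frac{L}{2}$)
$d = -229262$ ($d = -228794 - 468 = -229262$)
$\frac{4259101}{d} = \frac{4259101}{-229262} = 4259101 \left(- \frac{1}{229262}\right) = - \frac{387191}{20842}$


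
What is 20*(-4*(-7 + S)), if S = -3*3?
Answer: 1280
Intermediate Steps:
S = -9
20*(-4*(-7 + S)) = 20*(-4*(-7 - 9)) = 20*(-4*(-16)) = 20*64 = 1280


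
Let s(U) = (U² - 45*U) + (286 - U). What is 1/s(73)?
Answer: 1/2257 ≈ 0.00044307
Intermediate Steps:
s(U) = 286 + U² - 46*U
1/s(73) = 1/(286 + 73² - 46*73) = 1/(286 + 5329 - 3358) = 1/2257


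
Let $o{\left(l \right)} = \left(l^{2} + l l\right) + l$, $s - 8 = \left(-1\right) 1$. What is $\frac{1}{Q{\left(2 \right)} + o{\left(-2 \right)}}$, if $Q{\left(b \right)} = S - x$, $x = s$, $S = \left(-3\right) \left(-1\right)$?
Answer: $\frac{1}{2} \approx 0.5$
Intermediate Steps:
$S = 3$
$s = 7$ ($s = 8 - 1 = 7$)
$o{\left(l \right)} = l + 2 l^{2}$ ($o{\left(l \right)} = \left(l^{2} + l^{2}\right) + l = 2 l^{2} + l = l + 2 l^{2}$)
$x = 7$
$Q{\left(b \right)} = -4$ ($Q{\left(b \right)} = 3 - 7 = -4$)
$\frac{1}{Q{\left(2 \right)} + o{\left(-2 \right)}} = \frac{1}{-4 - 2 \left(1 + 2 \left(-2\right)\right)} = \frac{1}{-4 - 2 \left(1 - 4\right)} = \frac{1}{-4 - -6} = \frac{1}{-4 + 6} = \frac{1}{2}$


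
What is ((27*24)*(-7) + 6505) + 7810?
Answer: 9779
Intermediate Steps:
((27*24)*(-7) + 6505) + 7810 = (648*(-7) + 6505) + 7810 = (-4536 + 6505) + 7810 = 1969 + 7810 = 9779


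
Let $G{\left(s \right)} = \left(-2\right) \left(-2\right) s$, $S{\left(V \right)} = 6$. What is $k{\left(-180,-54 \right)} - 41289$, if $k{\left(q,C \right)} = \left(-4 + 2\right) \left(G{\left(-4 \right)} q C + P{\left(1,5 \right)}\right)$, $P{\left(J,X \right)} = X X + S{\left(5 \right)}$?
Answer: $269689$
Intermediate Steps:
$G{\left(s \right)} = 4 s$
$P{\left(J,X \right)} = 6 + X^{2}$ ($P{\left(J,X \right)} = X X + 6 = X^{2} + 6 = 6 + X^{2}$)
$k{\left(q,C \right)} = -62 + 32 C q$ ($k{\left(q,C \right)} = \left(-4 + 2\right) \left(4 \left(-4\right) q C + \left(6 + 5^{2}\right)\right) = - 2 \left(- 16 q C + \left(6 + 25\right)\right) = - 2 \left(- 16 C q + 31\right) = - 2 \left(31 - 16 C q\right) = -62 + 32 C q$)
$k{\left(-180,-54 \right)} - 41289 = \left(-62 + 32 \left(-54\right) \left(-180\right)\right) - 41289 = \left(-62 + 311040\right) - 41289 = 310978 - 41289 = 269689$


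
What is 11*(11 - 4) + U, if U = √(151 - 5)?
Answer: 77 + √146 ≈ 89.083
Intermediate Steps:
U = √146 ≈ 12.083
11*(11 - 4) + U = 11*(11 - 4) + √146 = 11*7 + √146 = 77 + √146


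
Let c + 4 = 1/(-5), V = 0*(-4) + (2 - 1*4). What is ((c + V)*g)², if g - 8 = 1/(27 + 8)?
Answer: 75881521/30625 ≈ 2477.8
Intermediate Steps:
g = 281/35 (g = 8 + 1/(27 + 8) = 8 + 1/35 = 281/35 ≈ 8.0286)
V = -2 (V = 0 + (2 - 4) = 0 - 2 = -2)
c = -21/5 (c = -4 + 1/(-5) = -4 - ⅕ = -21/5 ≈ -4.2000)
((c + V)*g)² = ((-21/5 - 2)*(281/35))² = (-31/5*281/35)² = (-8711/175)² = 75881521/30625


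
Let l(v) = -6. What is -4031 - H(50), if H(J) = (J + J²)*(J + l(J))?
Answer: -116231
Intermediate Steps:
H(J) = (-6 + J)*(J + J²) (H(J) = (J + J²)*(J - 6) = (J + J²)*(-6 + J) = (-6 + J)*(J + J²))
-4031 - H(50) = -4031 - 50*(-6 + 50² - 5*50) = -4031 - 50*(-6 + 2500 - 250) = -4031 - 50*2244 = -4031 - 1*112200 = -4031 - 112200 = -116231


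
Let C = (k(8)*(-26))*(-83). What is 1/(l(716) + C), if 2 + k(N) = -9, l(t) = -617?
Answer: -1/24355 ≈ -4.1059e-5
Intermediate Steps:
k(N) = -11 (k(N) = -2 - 9 = -11)
C = -23738 (C = -11*(-26)*(-83) = 286*(-83) = -23738)
1/(l(716) + C) = 1/(-617 - 23738) = 1/(-24355) = -1/24355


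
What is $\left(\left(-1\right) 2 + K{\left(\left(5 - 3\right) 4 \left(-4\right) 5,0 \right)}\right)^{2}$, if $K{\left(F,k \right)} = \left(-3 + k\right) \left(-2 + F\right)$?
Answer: $234256$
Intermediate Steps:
$\left(\left(-1\right) 2 + K{\left(\left(5 - 3\right) 4 \left(-4\right) 5,0 \right)}\right)^{2} = \left(\left(-1\right) 2 + \left(6 - 3 \left(5 - 3\right) 4 \left(-4\right) 5 - 0 + \left(5 - 3\right) 4 \left(-4\right) 5 \cdot 0\right)\right)^{2} = \left(-2 + \left(6 - 3 \cdot 2 \left(\left(-16\right) 5\right) + 0 + 2 \left(\left(-16\right) 5\right) 0\right)\right)^{2} = \left(-2 + \left(6 - 3 \cdot 2 \left(-80\right) + 0 + 2 \left(-80\right) 0\right)\right)^{2} = \left(-2 + \left(6 - -480 + 0 - 0\right)\right)^{2} = \left(-2 + \left(6 + 480 + 0 + 0\right)\right)^{2} = \left(-2 + 486\right)^{2} = 484^{2} = 234256$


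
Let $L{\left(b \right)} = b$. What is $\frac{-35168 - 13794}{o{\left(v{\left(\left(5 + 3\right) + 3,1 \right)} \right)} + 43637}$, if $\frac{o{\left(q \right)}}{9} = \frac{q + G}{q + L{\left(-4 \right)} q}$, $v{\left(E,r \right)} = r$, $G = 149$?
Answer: $- \frac{48962}{43187} \approx -1.1337$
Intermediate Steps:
$o{\left(q \right)} = - \frac{3 \left(149 + q\right)}{q}$ ($o{\left(q \right)} = 9 \frac{q + 149}{q - 4 q} = 9 \frac{149 + q}{\left(-3\right) q} = 9 \left(149 + q\right) \left(- \frac{1}{3 q}\right) = 9 \left(- \frac{149 + q}{3 q}\right) = - \frac{3 \left(149 + q\right)}{q}$)
$\frac{-35168 - 13794}{o{\left(v{\left(\left(5 + 3\right) + 3,1 \right)} \right)} + 43637} = \frac{-35168 - 13794}{\left(-3 - \frac{447}{1}\right) + 43637} = - \frac{48962}{\left(-3 - 447\right) + 43637} = - \frac{48962}{-450 + 43637} = - \frac{48962}{43187}$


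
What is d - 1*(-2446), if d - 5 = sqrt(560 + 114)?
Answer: 2451 + sqrt(674) ≈ 2477.0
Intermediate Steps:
d = 5 + sqrt(674) (d = 5 + sqrt(560 + 114) = 5 + sqrt(674) ≈ 30.962)
d - 1*(-2446) = (5 + sqrt(674)) - 1*(-2446) = (5 + sqrt(674)) + 2446 = 2451 + sqrt(674)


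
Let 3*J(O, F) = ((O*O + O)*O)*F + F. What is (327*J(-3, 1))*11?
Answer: -20383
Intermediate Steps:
J(O, F) = F/3 + F*O*(O + O**2)/3 (J(O, F) = (((O*O + O)*O)*F + F)/3 = (((O**2 + O)*O)*F + F)/3 = (((O + O**2)*O)*F + F)/3 = ((O*(O + O**2))*F + F)/3 = (F*O*(O + O**2) + F)/3 = (F + F*O*(O + O**2))/3 = F/3 + F*O*(O + O**2)/3)
(327*J(-3, 1))*11 = (327*((1/3)*1*(1 + (-3)**2 + (-3)**3)))*11 = (327*((1/3)*1*(1 + 9 - 27)))*11 = (327*((1/3)*1*(-17)))*11 = (327*(-17/3))*11 = -1853*11 = -20383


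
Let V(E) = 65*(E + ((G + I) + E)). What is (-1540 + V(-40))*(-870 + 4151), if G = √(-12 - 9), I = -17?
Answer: -25739445 + 213265*I*√21 ≈ -2.5739e+7 + 9.773e+5*I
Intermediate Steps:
G = I*√21 (G = √(-21) = I*√21 ≈ 4.5826*I)
V(E) = -1105 + 130*E + 65*I*√21 (V(E) = 65*(E + ((I*√21 - 17) + E)) = 65*(E + ((-17 + I*√21) + E)) = 65*(E + (-17 + E + I*√21)) = 65*(-17 + 2*E + I*√21) = -1105 + 130*E + 65*I*√21)
(-1540 + V(-40))*(-870 + 4151) = (-1540 + (-1105 + 130*(-40) + 65*I*√21))*(-870 + 4151) = (-1540 + (-1105 - 5200 + 65*I*√21))*3281 = (-1540 + (-6305 + 65*I*√21))*3281 = (-7845 + 65*I*√21)*3281 = -25739445 + 213265*I*√21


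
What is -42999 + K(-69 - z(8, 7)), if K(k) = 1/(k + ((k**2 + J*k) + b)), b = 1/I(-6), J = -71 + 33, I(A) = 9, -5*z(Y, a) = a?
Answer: -68411021784/1590991 ≈ -42999.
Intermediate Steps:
z(Y, a) = -a/5
J = -38
b = 1/9 ≈ 0.11111
K(k) = 1/(1/9 + k**2 - 37*k) (K(k) = 1/(k + ((k**2 - 38*k) + 1/9)) = 1/(k + (1/9 + k**2 - 38*k)) = 1/(1/9 + k**2 - 37*k))
-42999 + K(-69 - z(8, 7)) = -42999 + 9/(1 - 333*(-69 - (-1)*7/5) + 9*(-69 - (-1)*7/5)**2) = -42999 + 9/(1 - 333*(-69 - 1*(-7/5)) + 9*(-69 - 1*(-7/5))**2) = -42999 + 9/(1 - 333*(-69 + 7/5) + 9*(-69 + 7/5)**2) = -42999 + 9/(1 - 333*(-338/5) + 9*(-338/5)**2) = -42999 + 9/(1 + 112554/5 + 9*(114244/25)) = -42999 + 9/(1 + 112554/5 + 1028196/25) = -42999 + 9/(1590991/25) = -42999 + 9*(25/1590991) = -42999 + 225/1590991 = -68411021784/1590991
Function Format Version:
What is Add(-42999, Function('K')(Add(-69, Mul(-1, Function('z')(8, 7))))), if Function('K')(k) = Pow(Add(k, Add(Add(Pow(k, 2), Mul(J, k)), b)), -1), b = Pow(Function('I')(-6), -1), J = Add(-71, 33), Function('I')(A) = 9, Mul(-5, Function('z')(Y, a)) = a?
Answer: Rational(-68411021784, 1590991) ≈ -42999.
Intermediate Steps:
Function('z')(Y, a) = Mul(Rational(-1, 5), a)
J = -38
b = Rational(1, 9) (b = Pow(9, -1) = Rational(1, 9) ≈ 0.11111)
Function('K')(k) = Pow(Add(Rational(1, 9), Pow(k, 2), Mul(-37, k)), -1) (Function('K')(k) = Pow(Add(k, Add(Add(Pow(k, 2), Mul(-38, k)), Rational(1, 9))), -1) = Pow(Add(k, Add(Rational(1, 9), Pow(k, 2), Mul(-38, k))), -1) = Pow(Add(Rational(1, 9), Pow(k, 2), Mul(-37, k)), -1))
Add(-42999, Function('K')(Add(-69, Mul(-1, Function('z')(8, 7))))) = Add(-42999, Mul(9, Pow(Add(1, Mul(-333, Add(-69, Mul(-1, Mul(Rational(-1, 5), 7)))), Mul(9, Pow(Add(-69, Mul(-1, Mul(Rational(-1, 5), 7))), 2))), -1))) = Add(-42999, Mul(9, Pow(Add(1, Mul(-333, Add(-69, Mul(-1, Rational(-7, 5)))), Mul(9, Pow(Add(-69, Mul(-1, Rational(-7, 5))), 2))), -1))) = Add(-42999, Mul(9, Pow(Add(1, Mul(-333, Add(-69, Rational(7, 5))), Mul(9, Pow(Add(-69, Rational(7, 5)), 2))), -1))) = Add(-42999, Mul(9, Pow(Add(1, Mul(-333, Rational(-338, 5)), Mul(9, Pow(Rational(-338, 5), 2))), -1))) = Add(-42999, Mul(9, Pow(Add(1, Rational(112554, 5), Mul(9, Rational(114244, 25))), -1))) = Add(-42999, Mul(9, Pow(Add(1, Rational(112554, 5), Rational(1028196, 25)), -1))) = Add(-42999, Mul(9, Pow(Rational(1590991, 25), -1))) = Add(-42999, Mul(9, Rational(25, 1590991))) = Add(-42999, Rational(225, 1590991)) = Rational(-68411021784, 1590991)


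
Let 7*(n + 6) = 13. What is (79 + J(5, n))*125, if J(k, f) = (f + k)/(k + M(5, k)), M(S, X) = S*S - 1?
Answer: 2005375/203 ≈ 9878.7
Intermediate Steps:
n = -29/7 (n = -6 + (1/7)*13 = -6 + 13/7 = -29/7 ≈ -4.1429)
M(S, X) = -1 + S**2 (M(S, X) = S**2 - 1 = -1 + S**2)
J(k, f) = (f + k)/(24 + k) (J(k, f) = (f + k)/(k + (-1 + 5**2)) = (f + k)/(k + (-1 + 25)) = (f + k)/(k + 24) = (f + k)/(24 + k))
(79 + J(5, n))*125 = (79 + (-29/7 + 5)/(24 + 5))*125 = (79 + (6/7)/29)*125 = (79 + (1/29)*(6/7))*125 = (79 + 6/203)*125 = (16043/203)*125 = 2005375/203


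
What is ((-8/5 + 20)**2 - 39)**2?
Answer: 56085121/625 ≈ 89736.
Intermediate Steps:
((-8/5 + 20)**2 - 39)**2 = ((92/5)**2 - 39)**2 = (8464/25 - 39)**2 = (7489/25)**2 = 56085121/625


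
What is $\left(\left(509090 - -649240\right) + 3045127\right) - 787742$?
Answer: $3415715$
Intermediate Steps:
$\left(\left(509090 - -649240\right) + 3045127\right) - 787742 = \left(\left(509090 + 649240\right) + 3045127\right) - 787742 = \left(1158330 + 3045127\right) - 787742 = 4203457 - 787742 = 3415715$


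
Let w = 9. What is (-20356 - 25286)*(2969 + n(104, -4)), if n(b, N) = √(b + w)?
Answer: -135511098 - 45642*√113 ≈ -1.3600e+8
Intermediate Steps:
n(b, N) = √(9 + b) (n(b, N) = √(b + 9) = √(9 + b))
(-20356 - 25286)*(2969 + n(104, -4)) = (-20356 - 25286)*(2969 + √(9 + 104)) = -45642*(2969 + √113) = -135511098 - 45642*√113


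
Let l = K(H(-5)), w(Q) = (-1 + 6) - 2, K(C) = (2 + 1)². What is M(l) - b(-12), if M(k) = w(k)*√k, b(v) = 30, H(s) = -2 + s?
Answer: -21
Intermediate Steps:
K(C) = 9 (K(C) = 3² = 9)
w(Q) = 3 (w(Q) = 5 - 2 = 3)
l = 9
M(k) = 3*√k
M(l) - b(-12) = 3*√9 - 1*30 = 3*3 - 30 = 9 - 30 = -21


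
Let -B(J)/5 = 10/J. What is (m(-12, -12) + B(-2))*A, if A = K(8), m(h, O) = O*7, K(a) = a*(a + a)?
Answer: -7552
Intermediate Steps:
K(a) = 2*a² (K(a) = a*(2*a) = 2*a²)
m(h, O) = 7*O
A = 128 (A = 2*8² = 2*64 = 128)
B(J) = -50/J
(m(-12, -12) + B(-2))*A = (7*(-12) - 50/(-2))*128 = (-84 - 50*(-½))*128 = (-84 + 25)*128 = -59*128 = -7552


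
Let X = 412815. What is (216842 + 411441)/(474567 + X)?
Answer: 628283/887382 ≈ 0.70802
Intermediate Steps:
(216842 + 411441)/(474567 + X) = (216842 + 411441)/(474567 + 412815) = 628283/887382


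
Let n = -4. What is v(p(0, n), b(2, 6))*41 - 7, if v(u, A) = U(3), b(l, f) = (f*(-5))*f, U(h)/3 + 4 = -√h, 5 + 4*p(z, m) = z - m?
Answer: -499 - 123*√3 ≈ -712.04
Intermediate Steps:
p(z, m) = -5/4 - m/4 + z/4 (p(z, m) = -5/4 + (z - m)/4 = -5/4 + (-m/4 + z/4) = -5/4 - m/4 + z/4)
U(h) = -12 - 3*√h (U(h) = -12 + 3*(-√h) = -12 - 3*√h)
b(l, f) = -5*f² (b(l, f) = (-5*f)*f = -5*f²)
v(u, A) = -12 - 3*√3
v(p(0, n), b(2, 6))*41 - 7 = (-12 - 3*√3)*41 - 7 = (-492 - 123*√3) - 7 = -499 - 123*√3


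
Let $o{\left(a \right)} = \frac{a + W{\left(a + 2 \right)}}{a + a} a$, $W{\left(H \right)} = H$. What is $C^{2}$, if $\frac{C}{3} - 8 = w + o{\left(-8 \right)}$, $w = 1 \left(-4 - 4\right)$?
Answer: $441$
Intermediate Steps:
$o{\left(a \right)} = 1 + a$ ($o{\left(a \right)} = \frac{a + \left(a + 2\right)}{a + a} a = \frac{a + \left(2 + a\right)}{2 a} a = \left(2 + 2 a\right) \frac{1}{2 a} a = \frac{2 + 2 a}{2 a} a = 1 + a$)
$w = -8$ ($w = 1 \left(-8\right) = -8$)
$C = -21$ ($C = 24 + 3 \left(-8 + \left(1 - 8\right)\right) = 24 + 3 \left(-8 - 7\right) = 24 + 3 \left(-15\right) = 24 - 45 = -21$)
$C^{2} = \left(-21\right)^{2} = 441$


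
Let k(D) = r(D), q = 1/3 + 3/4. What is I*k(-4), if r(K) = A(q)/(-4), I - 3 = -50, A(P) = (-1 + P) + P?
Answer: 329/24 ≈ 13.708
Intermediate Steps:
q = 13/12 (q = 1*(⅓) + 3*(¼) = ⅓ + ¾ = 13/12 ≈ 1.0833)
A(P) = -1 + 2*P
I = -47 (I = 3 - 50 = -47)
r(K) = -7/24 (r(K) = (-1 + 2*(13/12))/(-4) = (-1 + 13/6)*(-¼) = (7/6)*(-¼) = -7/24)
k(D) = -7/24
I*k(-4) = -47*(-7/24) = 329/24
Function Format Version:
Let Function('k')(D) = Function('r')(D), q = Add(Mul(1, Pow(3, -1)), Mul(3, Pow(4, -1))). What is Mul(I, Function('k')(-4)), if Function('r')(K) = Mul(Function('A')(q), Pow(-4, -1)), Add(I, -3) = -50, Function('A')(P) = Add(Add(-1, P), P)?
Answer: Rational(329, 24) ≈ 13.708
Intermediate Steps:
q = Rational(13, 12) (q = Add(Mul(1, Rational(1, 3)), Mul(3, Rational(1, 4))) = Add(Rational(1, 3), Rational(3, 4)) = Rational(13, 12) ≈ 1.0833)
Function('A')(P) = Add(-1, Mul(2, P))
I = -47 (I = Add(3, -50) = -47)
Function('r')(K) = Rational(-7, 24) (Function('r')(K) = Mul(Add(-1, Mul(2, Rational(13, 12))), Pow(-4, -1)) = Mul(Add(-1, Rational(13, 6)), Rational(-1, 4)) = Mul(Rational(7, 6), Rational(-1, 4)) = Rational(-7, 24))
Function('k')(D) = Rational(-7, 24)
Mul(I, Function('k')(-4)) = Mul(-47, Rational(-7, 24)) = Rational(329, 24)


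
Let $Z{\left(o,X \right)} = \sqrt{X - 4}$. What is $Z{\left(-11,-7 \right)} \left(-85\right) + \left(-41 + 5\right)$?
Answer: $-36 - 85 i \sqrt{11} \approx -36.0 - 281.91 i$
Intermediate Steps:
$Z{\left(o,X \right)} = \sqrt{-4 + X}$
$Z{\left(-11,-7 \right)} \left(-85\right) + \left(-41 + 5\right) = \sqrt{-4 - 7} \left(-85\right) + \left(-41 + 5\right) = \sqrt{-11} \left(-85\right) - 36 = i \sqrt{11} \left(-85\right) - 36 = - 85 i \sqrt{11} - 36 = -36 - 85 i \sqrt{11}$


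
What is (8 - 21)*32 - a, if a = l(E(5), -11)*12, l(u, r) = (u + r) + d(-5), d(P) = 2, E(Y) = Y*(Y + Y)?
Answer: -908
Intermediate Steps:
E(Y) = 2*Y² (E(Y) = Y*(2*Y) = 2*Y²)
l(u, r) = 2 + r + u (l(u, r) = (u + r) + 2 = (r + u) + 2 = 2 + r + u)
a = 492 (a = (2 - 11 + 2*5²)*12 = (2 - 11 + 2*25)*12 = (2 - 11 + 50)*12 = 41*12 = 492)
(8 - 21)*32 - a = (8 - 21)*32 - 1*492 = -13*32 - 492 = -416 - 492 = -908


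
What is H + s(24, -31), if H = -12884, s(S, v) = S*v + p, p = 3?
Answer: -13625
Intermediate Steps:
s(S, v) = 3 + S*v (s(S, v) = S*v + 3 = 3 + S*v)
H + s(24, -31) = -12884 + (3 + 24*(-31)) = -12884 + (3 - 744) = -12884 - 741 = -13625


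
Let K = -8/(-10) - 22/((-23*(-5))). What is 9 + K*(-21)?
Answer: -87/23 ≈ -3.7826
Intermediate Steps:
K = 14/23 (K = -8*(-1/10) - 22/115 = 4/5 - 22*1/115 = 4/5 - 22/115 = 14/23 ≈ 0.60870)
9 + K*(-21) = 9 + (14/23)*(-21) = 9 - 294/23 = -87/23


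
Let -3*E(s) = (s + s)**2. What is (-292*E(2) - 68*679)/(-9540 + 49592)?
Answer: -33461/30039 ≈ -1.1139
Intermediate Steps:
E(s) = -4*s**2/3 (E(s) = -(s + s)**2/3 = -4*s**2/3)
(-292*E(2) - 68*679)/(-9540 + 49592) = (-(-1168)*2**2/3 - 68*679)/(-9540 + 49592) = (-(-1168)*4/3 - 46172)/40052 = (-292*(-16/3) - 46172)*(1/40052) = (4672/3 - 46172)*(1/40052) = -133844/3*1/40052 = -33461/30039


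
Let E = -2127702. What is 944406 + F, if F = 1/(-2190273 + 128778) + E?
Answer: -2439358787521/2061495 ≈ -1.1833e+6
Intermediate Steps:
F = -4386247034491/2061495 (F = 1/(-2190273 + 128778) - 2127702 = 1/(-2061495) - 2127702 = -1/2061495 - 2127702 = -4386247034491/2061495 ≈ -2.1277e+6)
944406 + F = 944406 - 4386247034491/2061495 = -2439358787521/2061495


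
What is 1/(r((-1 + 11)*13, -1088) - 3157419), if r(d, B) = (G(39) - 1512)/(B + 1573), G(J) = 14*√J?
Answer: -49513641173/156335465758864459 - 1358*√39/469006397276593377 ≈ -3.1671e-7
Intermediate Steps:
r(d, B) = (-1512 + 14*√39)/(1573 + B) (r(d, B) = (14*√39 - 1512)/(B + 1573) = (-1512 + 14*√39)/(1573 + B))
1/(r((-1 + 11)*13, -1088) - 3157419) = 1/(14*(-108 + √39)/(1573 - 1088) - 3157419) = 1/(14*(-108 + √39)/485 - 3157419) = 1/(14*(1/485)*(-108 + √39) - 3157419) = 1/((-1512/485 + 14*√39/485) - 3157419) = 1/(-1531349727/485 + 14*√39/485)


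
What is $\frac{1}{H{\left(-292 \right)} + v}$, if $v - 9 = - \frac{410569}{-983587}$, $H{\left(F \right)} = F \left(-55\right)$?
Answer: $\frac{983587}{15805670072} \approx 6.223 \cdot 10^{-5}$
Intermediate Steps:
$H{\left(F \right)} = - 55 F$
$v = \frac{9262852}{983587}$ ($v = 9 - \frac{410569}{-983587} = 9 - - \frac{410569}{983587} = 9 + \frac{410569}{983587} = \frac{9262852}{983587} \approx 9.4174$)
$\frac{1}{H{\left(-292 \right)} + v} = \frac{1}{\left(-55\right) \left(-292\right) + \frac{9262852}{983587}} = \frac{1}{16060 + \frac{9262852}{983587}} = \frac{1}{\frac{15805670072}{983587}} = \frac{983587}{15805670072}$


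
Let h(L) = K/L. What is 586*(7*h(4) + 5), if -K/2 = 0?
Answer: 2930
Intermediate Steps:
K = 0 (K = -2*0 = 0)
h(L) = 0 (h(L) = 0/L = 0)
586*(7*h(4) + 5) = 586*(7*0 + 5) = 586*(0 + 5) = 586*5 = 2930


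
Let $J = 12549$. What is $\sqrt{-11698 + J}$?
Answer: $\sqrt{851} \approx 29.172$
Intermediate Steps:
$\sqrt{-11698 + J} = \sqrt{-11698 + 12549} = \sqrt{851}$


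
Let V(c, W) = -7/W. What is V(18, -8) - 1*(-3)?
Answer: 31/8 ≈ 3.8750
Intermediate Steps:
V(18, -8) - 1*(-3) = -7/(-8) - 1*(-3) = -7*(-⅛) + 3 = 7/8 + 3 = 31/8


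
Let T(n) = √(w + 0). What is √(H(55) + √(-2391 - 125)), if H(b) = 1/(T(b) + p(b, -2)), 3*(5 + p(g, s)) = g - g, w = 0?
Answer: √(-5 + 50*I*√629)/5 ≈ 4.998 + 5.018*I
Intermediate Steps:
p(g, s) = -5 (p(g, s) = -5 + (g - g)/3 = -5 + (⅓)*0 = -5 + 0 = -5)
T(n) = 0 (T(n) = √(0 + 0) = √0 = 0)
H(b) = -⅕ (H(b) = 1/(0 - 5) = 1/(-5) = -⅕)
√(H(55) + √(-2391 - 125)) = √(-⅕ + √(-2391 - 125)) = √(-⅕ + √(-2516)) = √(-⅕ + 2*I*√629)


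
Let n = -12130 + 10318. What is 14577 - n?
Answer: 16389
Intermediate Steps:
n = -1812
14577 - n = 14577 - 1*(-1812) = 14577 + 1812 = 16389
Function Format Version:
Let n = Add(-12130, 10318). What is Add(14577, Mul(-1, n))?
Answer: 16389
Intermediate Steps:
n = -1812
Add(14577, Mul(-1, n)) = Add(14577, Mul(-1, -1812)) = Add(14577, 1812) = 16389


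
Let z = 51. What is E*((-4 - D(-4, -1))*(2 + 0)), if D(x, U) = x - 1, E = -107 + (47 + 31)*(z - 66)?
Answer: -2554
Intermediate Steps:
E = -1277 (E = -107 + (47 + 31)*(51 - 66) = -107 + 78*(-15) = -107 - 1170 = -1277)
D(x, U) = -1 + x
E*((-4 - D(-4, -1))*(2 + 0)) = -1277*(-4 - (-1 - 4))*(2 + 0) = -1277*(-4 - 1*(-5))*2 = -1277*(-4 + 5)*2 = -1277*2 = -2554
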